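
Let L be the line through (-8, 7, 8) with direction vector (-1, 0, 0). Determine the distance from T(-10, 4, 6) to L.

√13

Direction vector d = (-1, 0, 0).
AP = (-2, -3, -2); AP·d = 2, |AP|² = 17, |d|² = 1.
distance² = |AP|² − (AP·d)²/|d|² = 17 − 4/1 = 13, so the distance is √13.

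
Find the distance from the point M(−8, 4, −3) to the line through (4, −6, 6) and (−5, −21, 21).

√266

A direction vector is d = (−9, −15, 15).
AP = (−12, 10, −9), and AP × d = (15, 261, 270).
|AP × d|² = 141246 and |d|² = 531, so the distance is √(141246/531) = √266.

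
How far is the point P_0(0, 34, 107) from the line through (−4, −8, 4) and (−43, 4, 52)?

√5333

A direction vector is d = (−39, 12, 48).
AP = (4, 42, 103), and AP × d = (780, −4209, 1686).
|AP × d|² = 21166677 and |d|² = 3969, so the distance is √(21166677/3969) = √5333.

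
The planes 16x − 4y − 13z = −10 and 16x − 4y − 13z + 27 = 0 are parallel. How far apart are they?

Both planes have normal n = (16, −4, −13), |n| = 21. Any point on the first plane is at distance |(-27) − (-10)|/|n| = 17/21 from the second.

17/21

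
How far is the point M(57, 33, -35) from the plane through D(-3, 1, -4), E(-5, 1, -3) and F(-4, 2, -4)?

DE = (-2, 0, 1) and DF = (-1, 1, 0), so a normal is n = DE × DF = (-1, -1, -2).
Then n·(57, 33, -35) - 10 = -30.
|n| = √(1 + 1 + 4) = √6, so the distance is |-30|/√6 = 5√6.

5√6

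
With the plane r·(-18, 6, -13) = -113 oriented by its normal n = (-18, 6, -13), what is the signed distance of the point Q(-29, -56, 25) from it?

-26/23

n·Q − (-113) = -26.
|n| = 23, so the signed distance is -26/23.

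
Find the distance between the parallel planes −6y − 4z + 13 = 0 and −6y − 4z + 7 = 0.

Both planes have normal n = (0, −6, −4), |n| = 2√13. Any point on the first plane is at distance |(-7) − (-13)|/|n| = 6/(2√13) = 3/√13 from the second.

3/√13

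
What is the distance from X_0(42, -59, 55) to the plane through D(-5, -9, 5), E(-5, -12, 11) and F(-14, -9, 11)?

8

DE = (0, -3, 6) and DF = (-9, 0, 6), so a normal is n = DE × DF = (-18, -54, -27).
d = |(-18)·42 + (-54)·(-59) + (-27)·55 − 441| / √(324 + 2916 + 729) = |504| / 63 = 8.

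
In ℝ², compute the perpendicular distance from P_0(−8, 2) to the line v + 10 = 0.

12

d = |0·(-8) + 1·2 − (-10)| / √(0 + 1) = |12|/1 = 12.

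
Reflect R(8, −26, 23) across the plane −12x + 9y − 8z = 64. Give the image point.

n = (−12, 9, −8), |n|² = 289, n·R − 64 = -578, so t = -578/289 = -2.
Foot F = R − (-2)·n = (−16, −8, 7); the reflection is 2F − R = (−40, 10, −9).

(-40, 10, -9)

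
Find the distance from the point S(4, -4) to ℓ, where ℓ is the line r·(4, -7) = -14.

d = |4·4 + (-7)·(-4) − (-14)| / √(16 + 49) = |58|/√65 = 58√65/65.

58√65/65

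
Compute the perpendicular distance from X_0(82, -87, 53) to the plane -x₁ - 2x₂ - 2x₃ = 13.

9

Normal vector n = (-1, -2, -2), and n·(82, -87, 53) - 13 = -27.
|n| = √(1 + 4 + 4) = 3, so the distance is |-27|/3 = 9.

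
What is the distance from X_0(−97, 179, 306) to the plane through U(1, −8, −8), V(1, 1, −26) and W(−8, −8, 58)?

UV = (0, 9, −18) and UW = (−9, 0, 66), so a normal is n = UV × UW = (594, 162, 81).
Then n·(−97, 179, 306) − (−1350) = −2484.
|n| = √(352836 + 26244 + 6561) = 621, so the distance is |-2484|/621 = 4.

4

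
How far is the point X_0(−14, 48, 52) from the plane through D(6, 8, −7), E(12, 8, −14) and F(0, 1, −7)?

DE = (6, 0, −7) and DF = (−6, −7, 0), so a normal is n = DE × DF = (−49, 42, −42).
n = (−49, 42, −42); n·P − 336 = 182; |n| = 77; distance = 182/77 = 26/11.

26/11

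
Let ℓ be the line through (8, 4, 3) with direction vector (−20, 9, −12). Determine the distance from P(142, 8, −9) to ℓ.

Direction vector d = (−20, 9, −12).
AP = (134, 4, −12), and AP × d = (60, 1848, 1286).
|AP × d|² = 5072500 and |d|² = 625, so the distance is √(5072500/625) = √8116 = 2√2029.

2√2029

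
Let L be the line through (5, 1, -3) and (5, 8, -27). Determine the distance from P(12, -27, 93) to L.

7

A direction vector is d = (0, 7, -24).
AP = (7, -28, 96), and AP × d = (0, 168, 49).
|AP × d|² = 30625 and |d|² = 625, so the distance is √(30625/625) = √49 = 7.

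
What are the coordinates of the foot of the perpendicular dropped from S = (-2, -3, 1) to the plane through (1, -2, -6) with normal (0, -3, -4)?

(-2, -6, -3)

n = (0, -3, -4), |n|² = 25, and n·S − 30 = -25.
t = -25/25 = -1, so the foot is S − t·n = (-2, -3, 1) − (-1)·(0, -3, -4) = (-2, -6, -3).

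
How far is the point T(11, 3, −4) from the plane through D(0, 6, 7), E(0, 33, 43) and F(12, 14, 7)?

DE = (0, 27, 36) and DF = (12, 8, 0), so a normal is n = DE × DF = (−288, 432, −324).
n = (−288, 432, −324); n·P − 324 = -900; |n| = 612; distance = 900/612 = 25/17.

25/17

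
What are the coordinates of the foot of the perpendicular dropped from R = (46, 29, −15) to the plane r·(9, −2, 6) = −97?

(19, 35, -33)

n = (9, −2, 6), |n|² = 121, and n·R − (-97) = 363.
t = 363/121 = 3, so the foot is R − t·n = (46, 29, −15) − 3·(9, −2, 6) = (19, 35, −33).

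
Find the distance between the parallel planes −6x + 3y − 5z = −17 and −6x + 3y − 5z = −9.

Both planes have normal n = (−6, 3, −5), |n| = √70. Any point on the first plane is at distance |(-9) − (-17)|/|n| = 8/√70 = 4√70/35 from the second.

4√70/35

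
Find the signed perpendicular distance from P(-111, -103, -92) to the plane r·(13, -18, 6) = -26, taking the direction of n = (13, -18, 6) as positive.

-5

n·P − (-26) = -115.
|n| = 23, so the signed distance is -115/23 = -5.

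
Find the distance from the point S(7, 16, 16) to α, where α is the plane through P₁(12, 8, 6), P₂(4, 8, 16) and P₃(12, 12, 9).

9√2/10

P₁P₂ = (−8, 0, 10) and P₁P₃ = (0, 4, 3), so a normal is n = P₁P₂ × P₁P₃ = (−40, 24, −32).
Then n·(7, 16, 16) − (−480) = 72.
|n| = √(1600 + 576 + 1024) = 40√2, so the distance is |72|/(40√2) = 9/(5√2).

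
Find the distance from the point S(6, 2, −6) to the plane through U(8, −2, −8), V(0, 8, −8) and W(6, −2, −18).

2√42/21

UV = (−8, 10, 0) and UW = (−2, 0, −10), so a normal is n = UV × UW = (−100, −80, 20).
Then n·(6, 2, −6) − (−800) = −80.
|n| = √(10000 + 6400 + 400) = 20√42, so the distance is |-80|/(20√42) = 2√42/21.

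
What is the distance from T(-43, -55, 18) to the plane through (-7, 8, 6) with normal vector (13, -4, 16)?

The plane has equation n·(r − (-7, 8, 6)) = 0, i.e. n·r = -27.
Then n·(-43, -55, 18) - (-27) = -24.
|n| = √(169 + 16 + 256) = 21, so the distance is |-24|/21 = 8/7.

8/7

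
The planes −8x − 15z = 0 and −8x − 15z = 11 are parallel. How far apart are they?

Both planes have normal n = (−8, 0, −15), |n| = 17. Any point on the first plane is at distance |11 − 0|/|n| = 11/17 from the second.

11/17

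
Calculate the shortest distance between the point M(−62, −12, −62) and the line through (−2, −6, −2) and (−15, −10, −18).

6√5

A direction vector is d = (−13, −4, −16).
AP = (−60, −6, −60), and AP × d = (−144, −180, 162).
|AP × d|² = 79380 and |d|² = 441, so the distance is √(79380/441) = √180 = 6√5.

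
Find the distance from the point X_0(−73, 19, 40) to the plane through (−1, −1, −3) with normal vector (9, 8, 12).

The plane has equation n·(r − (−1, −1, −3)) = 0, i.e. n·r = -53.
n = (9, 8, 12); n·P − (-53) = 28; |n| = 17; distance = 28/17.

28/17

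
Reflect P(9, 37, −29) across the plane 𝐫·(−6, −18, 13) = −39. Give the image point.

With n = (−6, −18, 13), the signed offset is (n·P − (-39))/|n|² = -1058/529 = -2.
P' = P − 2t·n = (9, 37, −29) − (-4)·(−6, −18, 13) = (−15, −35, 23).

(-15, -35, 23)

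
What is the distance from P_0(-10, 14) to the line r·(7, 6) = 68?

The normal to the line is n = (7, 6) with |n| = √85.
|n·P_0 − 68| = |14 − 68| = 54, so the distance is 54/√85 = 54√85/85.

54√85/85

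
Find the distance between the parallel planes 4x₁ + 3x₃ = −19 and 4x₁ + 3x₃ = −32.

With common normal n = (4, 0, 3) (|n| = 5), the distance is |(-19) − (-32)|/|n| = 13/5.

13/5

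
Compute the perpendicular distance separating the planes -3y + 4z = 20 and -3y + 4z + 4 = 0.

24/5

With common normal n = (0, -3, 4) (|n| = 5), the distance is |20 − (-4)|/|n| = 24/5.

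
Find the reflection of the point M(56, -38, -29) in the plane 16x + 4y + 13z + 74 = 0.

(24, -46, -55)

n = (16, 4, 13), |n|² = 441, n·M − (-74) = 441, so t = 441/441 = 1.
Foot F = M − 1·n = (40, -42, -42); the reflection is 2F − M = (24, -46, -55).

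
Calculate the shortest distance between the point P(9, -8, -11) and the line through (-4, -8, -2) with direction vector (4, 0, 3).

15

Direction vector d = (4, 0, 3).
AP = (13, 0, -9), and AP × d = (0, -75, 0).
|AP × d|² = 5625 and |d|² = 25, so the distance is √(5625/25) = √225 = 15.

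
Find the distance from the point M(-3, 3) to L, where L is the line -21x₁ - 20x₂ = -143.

d = |(-21)·(-3) + (-20)·3 − (-143)| / √(441 + 400) = |146|/29 = 146/29.

146/29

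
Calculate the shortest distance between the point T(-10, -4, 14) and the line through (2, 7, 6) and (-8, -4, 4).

2√26

A direction vector is d = (-10, -11, -2).
AP = (-12, -11, 8), and AP × d = (110, -104, 22).
|AP × d|² = 23400 and |d|² = 225, so the distance is √(23400/225) = √104 = 2√26.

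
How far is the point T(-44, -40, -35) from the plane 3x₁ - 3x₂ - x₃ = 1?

Normal vector n = (3, -3, -1), and n·(-44, -40, -35) - 1 = 22.
|n| = √(9 + 9 + 1) = √19, so the distance is |22|/√19 = 22√19/19.

22√19/19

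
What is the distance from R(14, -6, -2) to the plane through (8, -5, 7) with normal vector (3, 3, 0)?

5/√2

The plane has equation n·(r − (8, -5, 7)) = 0, i.e. n·r = 9.
Then n·(14, -6, -2) - 9 = 15.
|n| = √(9 + 9 + 0) = 3√2, so the distance is |15|/(3√2) = 5/√2.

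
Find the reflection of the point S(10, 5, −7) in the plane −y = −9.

(10, 13, -7)

With n = (0, −1, 0), the signed offset is (n·S − (-9))/|n|² = 4/1 = 4.
S' = S − 2t·n = (10, 5, −7) − 8·(0, −1, 0) = (10, 13, −7).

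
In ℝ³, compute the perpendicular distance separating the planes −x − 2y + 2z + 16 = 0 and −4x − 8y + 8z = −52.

1

Divide the second equation by 4 to match normals: −x − 2y + 2z = -13.
Both planes have normal n = (−1, −2, 2), |n| = 3. Any point on the first plane is at distance |(-13) − (-16)|/|n| = 3/3 = 1 from the second.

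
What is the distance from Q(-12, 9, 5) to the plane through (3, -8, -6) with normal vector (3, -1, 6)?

The plane has equation n·(r − (3, -8, -6)) = 0, i.e. n·r = -19.
Then n·(-12, 9, 5) - (-19) = 4.
|n| = √(9 + 1 + 36) = √46, so the distance is |4|/√46 = 4/√46.

2√46/23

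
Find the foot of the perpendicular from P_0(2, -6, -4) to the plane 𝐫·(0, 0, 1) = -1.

The perpendicular from P_0 has direction n = (0, 0, 1): r = (2, -6, -4) + μ(0, 0, 1).
Substitute into the plane: n·(P_0 + μn) = -1 gives -4 + 1μ = -1, so μ = 3.
Foot = (2, -6, -4) + 3·(0, 0, 1) = (2, -6, -1).

(2, -6, -1)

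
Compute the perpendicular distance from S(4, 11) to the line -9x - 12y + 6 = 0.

54/5

d = |(-9)·4 + (-12)·11 − (-6)| / √(81 + 144) = |-162|/15 = 54/5.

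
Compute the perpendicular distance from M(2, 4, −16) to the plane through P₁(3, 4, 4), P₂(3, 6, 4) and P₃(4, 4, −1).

25/√26

P₁P₂ = (0, 2, 0) and P₁P₃ = (1, 0, −5), so a normal is n = P₁P₂ × P₁P₃ = (−10, 0, −2).
d = |(-10)·2 + (-2)·(-16) − (-38)| / √(100 + 0 + 4) = |50| / (2√26) = 25/√26.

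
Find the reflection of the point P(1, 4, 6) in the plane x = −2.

With n = (1, 0, 0), the signed offset is (n·P − (-2))/|n|² = 3/1 = 3.
P' = P − 2t·n = (1, 4, 6) − 6·(1, 0, 0) = (−5, 4, 6).

(-5, 4, 6)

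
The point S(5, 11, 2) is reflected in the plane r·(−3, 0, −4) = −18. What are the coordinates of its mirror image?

(19/5, 11, 2/5)

n = (−3, 0, −4), |n|² = 25, n·S − (-18) = -5, so t = -5/25 = -1/5.
Foot F = S − (-1/5)·n = (22/5, 11, 6/5); the reflection is 2F − S = (19/5, 11, 2/5).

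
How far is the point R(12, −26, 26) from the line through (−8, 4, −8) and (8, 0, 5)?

2√173

A direction vector is d = (16, −4, 13).
AP = (20, −30, 34), and AP × d = (−254, 284, 400).
|AP × d|² = 305172 and |d|² = 441, so the distance is √(305172/441) = √692 = 2√173.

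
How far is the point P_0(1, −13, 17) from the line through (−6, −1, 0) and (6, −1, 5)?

√313

A direction vector is d = (12, 0, 5).
AP = (7, −12, 17); AP·d = 169, |AP|² = 482, |d|² = 169.
distance² = |AP|² − (AP·d)²/|d|² = 482 − 28561/169 = 313, so the distance is √313.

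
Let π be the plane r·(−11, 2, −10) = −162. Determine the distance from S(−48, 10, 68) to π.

2

Normal vector n = (−11, 2, −10), and n·(−48, 10, 68) − (−162) = 30.
|n| = √(121 + 4 + 100) = 15, so the distance is |30|/15 = 2.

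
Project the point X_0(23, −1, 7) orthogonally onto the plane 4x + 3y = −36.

(3, -16, 7)

The perpendicular from X_0 has direction n = (4, 3, 0): r = (23, −1, 7) + μ(4, 3, 0).
Substitute into the plane: n·(X_0 + μn) = -36 gives 89 + 25μ = -36, so μ = -5.
Foot = (23, −1, 7) + (-5)·(4, 3, 0) = (3, −16, 7).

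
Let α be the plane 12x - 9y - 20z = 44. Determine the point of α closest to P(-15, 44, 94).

The perpendicular from P has direction n = (12, -9, -20): r = (-15, 44, 94) + t(12, -9, -20).
Substitute into the plane: n·(P + tn) = 44 gives -2456 + 625t = 44, so t = 4.
Foot = (-15, 44, 94) + 4·(12, -9, -20) = (33, 8, 14).

(33, 8, 14)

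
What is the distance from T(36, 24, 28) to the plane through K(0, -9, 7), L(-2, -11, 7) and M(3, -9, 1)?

KL = (-2, -2, 0) and KM = (3, 0, -6), so a normal is n = KL × KM = (12, -12, 6).
d = |12·36 + (-12)·24 + 6·28 − 150| / √(144 + 144 + 36) = |162| / 18 = 9.

9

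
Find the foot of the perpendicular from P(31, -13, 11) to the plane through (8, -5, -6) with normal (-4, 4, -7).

(19, -1, -10)

n = (-4, 4, -7), |n|² = 81, and n·P − (-10) = -243.
t = -243/81 = -3, so the foot is P − t·n = (31, -13, 11) − (-3)·(-4, 4, -7) = (19, -1, -10).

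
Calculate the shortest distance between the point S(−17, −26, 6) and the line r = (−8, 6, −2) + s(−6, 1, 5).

Direction vector d = (−6, 1, 5).
AP = (−9, −32, 8); AP·d = 62, |AP|² = 1169, |d|² = 62.
distance² = |AP|² − (AP·d)²/|d|² = 1169 − 3844/62 = 1107, so the distance is 3√123.

3√123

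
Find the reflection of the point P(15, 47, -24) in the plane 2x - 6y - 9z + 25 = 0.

(169/11, 505/11, -282/11)

n = (2, -6, -9), |n|² = 121, n·P − (-25) = -11, so t = -11/121 = -1/11.
Foot F = P − (-1/11)·n = (167/11, 511/11, -273/11); the reflection is 2F − P = (169/11, 505/11, -282/11).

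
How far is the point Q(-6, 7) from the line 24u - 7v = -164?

29/25

d = |24·(-6) + (-7)·7 − (-164)| / √(576 + 49) = |-29|/25 = 29/25.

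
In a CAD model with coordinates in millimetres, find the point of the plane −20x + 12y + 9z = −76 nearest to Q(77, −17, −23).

(17, 19, 4)

The perpendicular from Q has direction n = (−20, 12, 9): r = (77, −17, −23) + λ(−20, 12, 9).
Substitute into the plane: n·(Q + λn) = -76 gives -1951 + 625λ = -76, so λ = 3.
Foot = (77, −17, −23) + 3·(−20, 12, 9) = (17, 19, 4).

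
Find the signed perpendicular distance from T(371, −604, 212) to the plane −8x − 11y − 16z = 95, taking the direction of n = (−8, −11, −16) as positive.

n·T − 95 = 189.
|n| = 21, so the signed distance is 189/21 = 9.

9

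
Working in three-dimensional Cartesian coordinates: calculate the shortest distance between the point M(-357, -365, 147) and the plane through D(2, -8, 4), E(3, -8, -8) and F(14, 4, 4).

DE = (1, 0, -12) and DF = (12, 12, 0), so a normal is n = DE × DF = (144, -144, 12).
d = |144·(-357) + (-144)·(-365) + 12·147 − 1488| / √(20736 + 20736 + 144) = |1428| / 204 = 7.

7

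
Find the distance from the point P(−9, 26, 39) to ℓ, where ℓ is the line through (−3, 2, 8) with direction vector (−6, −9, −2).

Direction vector d = (−6, −9, −2).
AP = (−6, 24, 31), and AP × d = (231, −198, 198).
|AP × d|² = 131769 and |d|² = 121, so the distance is √(131769/121) = √1089 = 33.

33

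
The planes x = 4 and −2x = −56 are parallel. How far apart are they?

24

Divide the second equation by -2 to match normals: x = 28.
Both planes have normal n = (1, 0, 0), |n| = 1. Any point on the first plane is at distance |28 − 4|/|n| = 24/1 = 24 from the second.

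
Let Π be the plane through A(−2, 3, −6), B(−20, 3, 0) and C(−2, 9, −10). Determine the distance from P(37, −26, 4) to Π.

AB = (−18, 0, 6) and AC = (0, 6, −4), so a normal is n = AB × AC = (−36, −72, −108).
Then n·(37, −26, 4) − 504 = −396.
|n| = √(1296 + 5184 + 11664) = 36√14, so the distance is |-396|/(36√14) = 11√14/14.

11√14/14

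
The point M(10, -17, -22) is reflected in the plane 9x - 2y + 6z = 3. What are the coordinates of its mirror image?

(128/11, -191/11, -230/11)

n = (9, -2, 6), |n|² = 121, n·M − 3 = -11, so t = -11/121 = -1/11.
Foot F = M − (-1/11)·n = (119/11, -189/11, -236/11); the reflection is 2F − M = (128/11, -191/11, -230/11).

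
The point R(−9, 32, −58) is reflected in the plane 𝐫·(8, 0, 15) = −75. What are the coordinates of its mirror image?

With n = (8, 0, 15), the signed offset is (n·R − (-75))/|n|² = -867/289 = -3.
R' = R − 2t·n = (−9, 32, −58) − (-6)·(8, 0, 15) = (39, 32, 32).

(39, 32, 32)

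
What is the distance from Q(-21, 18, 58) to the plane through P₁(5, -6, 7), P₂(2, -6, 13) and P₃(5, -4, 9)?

25/√6

P₁P₂ = (-3, 0, 6) and P₁P₃ = (0, 2, 2), so a normal is n = P₁P₂ × P₁P₃ = (-12, 6, -6).
Then n·(-21, 18, 58) - (-138) = 150.
|n| = √(144 + 36 + 36) = 6√6, so the distance is |150|/(6√6) = 25√6/6.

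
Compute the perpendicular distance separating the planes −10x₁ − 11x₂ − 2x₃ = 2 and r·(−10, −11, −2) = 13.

With common normal n = (−10, −11, −2) (|n| = 15), the distance is |2 − 13|/|n| = 11/15.

11/15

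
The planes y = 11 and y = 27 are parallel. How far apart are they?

16

Both planes have normal n = (0, 1, 0), |n| = 1. Any point on the first plane is at distance |27 − 11|/|n| = 16/1 = 16 from the second.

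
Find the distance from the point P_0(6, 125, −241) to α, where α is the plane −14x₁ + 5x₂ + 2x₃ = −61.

8

d = |(-14)·6 + 5·125 + 2·(-241) − (-61)| / √(196 + 25 + 4) = |120| / 15 = 8.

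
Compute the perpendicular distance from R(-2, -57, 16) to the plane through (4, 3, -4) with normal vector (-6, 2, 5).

The plane has equation n·(r − (4, 3, -4)) = 0, i.e. n·r = -38.
d = |(-6)·(-2) + 2·(-57) + 5·16 − (-38)| / √(36 + 4 + 25) = |16| / √65 = 16/√65.

16√65/65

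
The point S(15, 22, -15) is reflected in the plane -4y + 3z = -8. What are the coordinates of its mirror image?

(15, -18, 15)

n = (0, -4, 3), |n|² = 25, n·S − (-8) = -125, so t = -125/25 = -5.
Foot F = S − (-5)·n = (15, 2, 0); the reflection is 2F − S = (15, -18, 15).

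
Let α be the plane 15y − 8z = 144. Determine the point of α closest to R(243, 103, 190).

The perpendicular from R has direction n = (0, 15, −8): r = (243, 103, 190) + μ(0, 15, −8).
Substitute into the plane: n·(R + μn) = 144 gives 25 + 289μ = 144, so μ = 7/17.
Foot = (243, 103, 190) + (7/17)·(0, 15, −8) = (243, 1856/17, 3174/17).

(243, 1856/17, 3174/17)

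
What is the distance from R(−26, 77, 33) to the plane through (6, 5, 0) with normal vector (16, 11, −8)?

The plane has equation n·(r − (6, 5, 0)) = 0, i.e. n·r = 151.
n = (16, 11, −8); n·P − 151 = 16; |n| = 21; distance = 16/21.

16/21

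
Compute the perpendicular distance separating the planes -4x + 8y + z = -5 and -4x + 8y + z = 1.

With common normal n = (-4, 8, 1) (|n| = 9), the distance is |(-5) − 1|/|n| = 6/9 = 2/3.

2/3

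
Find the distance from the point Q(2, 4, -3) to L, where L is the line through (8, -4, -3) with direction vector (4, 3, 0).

Direction vector d = (4, 3, 0).
AP = (-6, 8, 0); AP·d = 0, |AP|² = 100, |d|² = 25.
distance² = |AP|² − (AP·d)²/|d|² = 100 − 0/25 = 100, so the distance is 10.

10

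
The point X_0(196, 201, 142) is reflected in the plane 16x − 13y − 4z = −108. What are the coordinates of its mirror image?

n = (16, −13, −4), |n|² = 441, n·X_0 − (-108) = 63, so t = 63/441 = 1/7.
Foot F = X_0 − (1/7)·n = (1356/7, 1420/7, 998/7); the reflection is 2F − X_0 = (1340/7, 1433/7, 1002/7).

(1340/7, 1433/7, 1002/7)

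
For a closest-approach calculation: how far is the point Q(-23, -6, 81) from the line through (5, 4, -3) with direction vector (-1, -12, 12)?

2√829

Direction vector d = (-1, -12, 12).
AP = (-28, -10, 84); AP·d = 1156, |AP|² = 7940, |d|² = 289.
distance² = |AP|² − (AP·d)²/|d|² = 7940 − 1336336/289 = 3316, so the distance is 2√829.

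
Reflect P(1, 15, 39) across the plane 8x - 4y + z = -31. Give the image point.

(-23/9, 151/9, 347/9)

With n = (8, -4, 1), the signed offset is (n·P − (-31))/|n|² = 18/81 = 2/9.
P' = P − 2t·n = (1, 15, 39) − (4/9)·(8, -4, 1) = (-23/9, 151/9, 347/9).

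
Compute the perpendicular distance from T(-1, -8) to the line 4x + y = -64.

d = |4·(-1) + 1·(-8) − (-64)| / √(16 + 1) = |52|/√17 = 52√17/17.

52/√17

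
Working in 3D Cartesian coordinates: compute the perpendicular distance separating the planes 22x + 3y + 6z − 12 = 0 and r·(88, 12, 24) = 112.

Divide the second equation by 4 to match normals: 22x + 3y + 6z = 28.
Both planes have normal n = (22, 3, 6), |n| = 23. Any point on the first plane is at distance |28 − 12|/|n| = 16/23 from the second.

16/23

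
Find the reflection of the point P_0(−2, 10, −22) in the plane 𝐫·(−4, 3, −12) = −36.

(14, -2, 26)

n = (−4, 3, −12), |n|² = 169, n·P_0 − (-36) = 338, so t = 338/169 = 2.
Foot F = P_0 − 2·n = (6, 4, 2); the reflection is 2F − P_0 = (14, −2, 26).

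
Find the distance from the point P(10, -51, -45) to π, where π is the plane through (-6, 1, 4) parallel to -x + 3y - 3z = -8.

25/√19

Parallel planes share the normal n = (-1, 3, -3); since (-6, 1, 4) lies on the plane, its equation is -x + 3y - 3z = -3.
d = |(-1)·10 + 3·(-51) + (-3)·(-45) − (-3)| / √(1 + 9 + 9) = |-25| / √19 = 25/√19.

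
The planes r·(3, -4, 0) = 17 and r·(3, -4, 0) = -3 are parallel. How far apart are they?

4

With common normal n = (3, -4, 0) (|n| = 5), the distance is |17 − (-3)|/|n| = 20/5 = 4.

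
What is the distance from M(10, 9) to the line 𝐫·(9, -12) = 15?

11/5

d = |9·10 + (-12)·9 − 15| / √(81 + 144) = |-33|/15 = 11/5.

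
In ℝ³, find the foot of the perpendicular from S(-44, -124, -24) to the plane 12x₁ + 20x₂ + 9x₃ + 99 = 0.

n = (12, 20, 9), |n|² = 625, and n·S − (-99) = -3125.
t = -3125/625 = -5, so the foot is S − t·n = (-44, -124, -24) − (-5)·(12, 20, 9) = (16, -24, 21).

(16, -24, 21)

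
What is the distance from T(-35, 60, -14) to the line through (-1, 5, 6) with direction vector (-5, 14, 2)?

3√109

Direction vector d = (-5, 14, 2).
AP = (-34, 55, -20), and AP × d = (390, 168, -201).
|AP × d|² = 220725 and |d|² = 225, so the distance is √(220725/225) = √981 = 3√109.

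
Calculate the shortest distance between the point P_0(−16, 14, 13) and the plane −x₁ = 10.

6

d = |(-1)·(-16) − 10| / √(1 + 0 + 0) = |6| / 1 = 6.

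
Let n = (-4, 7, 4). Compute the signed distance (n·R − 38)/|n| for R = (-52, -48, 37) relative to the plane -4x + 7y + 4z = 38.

-2

n·R − 38 = -18.
|n| = 9, so the signed distance is -18/9 = -2.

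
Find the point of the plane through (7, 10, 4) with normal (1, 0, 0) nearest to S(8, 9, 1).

(7, 9, 1)

The perpendicular from S has direction n = (1, 0, 0): r = (8, 9, 1) + t(1, 0, 0).
Substitute into the plane: n·(S + tn) = 7 gives 8 + 1t = 7, so t = -1.
Foot = (8, 9, 1) + (-1)·(1, 0, 0) = (7, 9, 1).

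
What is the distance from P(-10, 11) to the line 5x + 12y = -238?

The normal to the line is n = (5, 12) with |n| = 13.
|n·P − (-238)| = |82 − (-238)| = 320, so the distance is 320/13.

320/13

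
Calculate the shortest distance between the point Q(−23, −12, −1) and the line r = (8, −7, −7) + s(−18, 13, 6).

Direction vector d = (−18, 13, 6).
AP = (−31, −5, 6); AP·d = 529, |AP|² = 1022, |d|² = 529.
distance² = |AP|² − (AP·d)²/|d|² = 1022 − 279841/529 = 493, so the distance is √493.

√493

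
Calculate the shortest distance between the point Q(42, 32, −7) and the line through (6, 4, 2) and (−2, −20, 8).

A direction vector is d = (−8, −24, 6).
AP = (36, 28, −9), and AP × d = (−48, −144, −640).
|AP × d|² = 432640 and |d|² = 676, so the distance is √(432640/676) = √640 = 8√10.

8√10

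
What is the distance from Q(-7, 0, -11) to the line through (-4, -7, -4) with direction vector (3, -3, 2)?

√19

Direction vector d = (3, -3, 2).
AP = (-3, 7, -7); AP·d = -44, |AP|² = 107, |d|² = 22.
distance² = |AP|² − (AP·d)²/|d|² = 107 − 1936/22 = 19, so the distance is √19.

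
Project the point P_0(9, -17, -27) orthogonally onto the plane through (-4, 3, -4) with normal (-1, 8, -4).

n = (-1, 8, -4), |n|² = 81, and n·P_0 − 44 = -81.
t = -81/81 = -1, so the foot is P_0 − t·n = (9, -17, -27) − (-1)·(-1, 8, -4) = (8, -9, -31).

(8, -9, -31)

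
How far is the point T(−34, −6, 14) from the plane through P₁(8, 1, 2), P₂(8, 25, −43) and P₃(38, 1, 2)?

9/17

P₁P₂ = (0, 24, −45) and P₁P₃ = (30, 0, 0), so a normal is n = P₁P₂ × P₁P₃ = (0, −1350, −720).
n = (0, −1350, −720); n·P − (-2790) = 810; |n| = 1530; distance = 810/1530 = 9/17.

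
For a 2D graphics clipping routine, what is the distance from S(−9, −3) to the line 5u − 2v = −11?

d = |5·(-9) + (-2)·(-3) − (-11)| / √(25 + 4) = |-28|/√29 = 28√29/29.

28√29/29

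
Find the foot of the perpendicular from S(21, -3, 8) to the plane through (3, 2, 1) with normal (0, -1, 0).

(21, 2, 8)

The perpendicular from S has direction n = (0, -1, 0): r = (21, -3, 8) + λ(0, -1, 0).
Substitute into the plane: n·(S + λn) = -2 gives 3 + 1λ = -2, so λ = -5.
Foot = (21, -3, 8) + (-5)·(0, -1, 0) = (21, 2, 8).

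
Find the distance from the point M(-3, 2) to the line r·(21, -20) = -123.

20/29

d = |21·(-3) + (-20)·2 − (-123)| / √(441 + 400) = |20|/29 = 20/29.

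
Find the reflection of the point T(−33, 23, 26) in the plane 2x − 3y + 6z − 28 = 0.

With n = (2, −3, 6), the signed offset is (n·T − 28)/|n|² = -7/49 = -1/7.
T' = T − 2t·n = (−33, 23, 26) − (-2/7)·(2, −3, 6) = (−227/7, 155/7, 194/7).

(-227/7, 155/7, 194/7)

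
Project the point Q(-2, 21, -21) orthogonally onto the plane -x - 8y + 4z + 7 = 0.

(-5, -3, -9)

n = (-1, -8, 4), |n|² = 81, and n·Q − (-7) = -243.
t = -243/81 = -3, so the foot is Q − t·n = (-2, 21, -21) − (-3)·(-1, -8, 4) = (-5, -3, -9).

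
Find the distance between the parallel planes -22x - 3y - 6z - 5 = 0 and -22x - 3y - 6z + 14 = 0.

Both planes have normal n = (-22, -3, -6), |n| = 23. Any point on the first plane is at distance |(-14) − 5|/|n| = 19/23 from the second.

19/23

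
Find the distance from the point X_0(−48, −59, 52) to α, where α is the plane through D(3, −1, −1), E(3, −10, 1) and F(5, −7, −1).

5

DE = (0, −9, 2) and DF = (2, −6, 0), so a normal is n = DE × DF = (12, 4, 18).
n = (12, 4, 18); n·P − 14 = 110; |n| = 22; distance = 110/22 = 5.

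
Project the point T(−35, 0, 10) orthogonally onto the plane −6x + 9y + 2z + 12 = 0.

(-23, -18, 6)

n = (−6, 9, 2), |n|² = 121, and n·T − (-12) = 242.
t = 242/121 = 2, so the foot is T − t·n = (−35, 0, 10) − 2·(−6, 9, 2) = (−23, −18, 6).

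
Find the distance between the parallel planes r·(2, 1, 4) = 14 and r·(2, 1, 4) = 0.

With common normal n = (2, 1, 4) (|n| = √21), the distance is |14 − 0|/|n| = 14/√21.

14/√21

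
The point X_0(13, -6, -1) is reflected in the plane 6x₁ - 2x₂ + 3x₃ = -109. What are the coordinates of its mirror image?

(-35, 10, -25)

With n = (6, -2, 3), the signed offset is (n·X_0 − (-109))/|n|² = 196/49 = 4.
X_0' = X_0 − 2t·n = (13, -6, -1) − 8·(6, -2, 3) = (-35, 10, -25).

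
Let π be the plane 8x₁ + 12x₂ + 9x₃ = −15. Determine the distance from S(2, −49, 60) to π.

Normal vector n = (8, 12, 9), and n·(2, −49, 60) − (−15) = −17.
|n| = √(64 + 144 + 81) = 17, so the distance is |-17|/17 = 1.

1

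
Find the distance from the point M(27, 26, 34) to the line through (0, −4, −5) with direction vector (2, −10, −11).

15√5

Direction vector d = (2, −10, −11).
AP = (27, 30, 39), and AP × d = (60, 375, −330).
|AP × d|² = 253125 and |d|² = 225, so the distance is √(253125/225) = √1125 = 15√5.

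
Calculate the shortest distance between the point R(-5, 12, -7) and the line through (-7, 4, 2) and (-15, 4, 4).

2√33

A direction vector is d = (-8, 0, 2).
AP = (2, 8, -9); AP·d = -34, |AP|² = 149, |d|² = 68.
distance² = |AP|² − (AP·d)²/|d|² = 149 − 1156/68 = 132, so the distance is 2√33.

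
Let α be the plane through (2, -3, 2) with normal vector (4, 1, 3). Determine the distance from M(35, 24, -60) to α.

The plane has equation n·(r − (2, -3, 2)) = 0, i.e. n·r = 11.
Then n·(35, 24, -60) - 11 = -27.
|n| = √(16 + 1 + 9) = √26, so the distance is |-27|/√26 = 27/√26.

27√26/26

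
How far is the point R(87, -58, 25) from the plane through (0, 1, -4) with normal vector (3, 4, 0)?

5

The plane has equation n·(r − (0, 1, -4)) = 0, i.e. n·r = 4.
n = (3, 4, 0); n·P − 4 = 25; |n| = 5; distance = 25/5 = 5.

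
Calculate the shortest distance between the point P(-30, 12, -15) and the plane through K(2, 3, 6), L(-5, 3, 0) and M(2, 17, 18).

KL = (-7, 0, -6) and KM = (0, 14, 12), so a normal is n = KL × KM = (84, 84, -98).
n = (84, 84, -98); n·P − (-168) = 126; |n| = 154; distance = 126/154 = 9/11.

9/11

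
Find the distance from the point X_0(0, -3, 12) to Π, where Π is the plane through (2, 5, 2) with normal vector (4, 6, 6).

The plane has equation n·(r − (2, 5, 2)) = 0, i.e. n·r = 50.
Then n·(0, -3, 12) - 50 = 4.
|n| = √(16 + 36 + 36) = 2√22, so the distance is |4|/(2√22) = √22/11.

√22/11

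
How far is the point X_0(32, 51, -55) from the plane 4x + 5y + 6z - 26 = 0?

27/√77

n = (4, 5, 6); n·P − 26 = 27; |n| = √77; distance = 27/√77.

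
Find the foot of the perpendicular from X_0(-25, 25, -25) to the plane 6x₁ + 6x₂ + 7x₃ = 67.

n = (6, 6, 7), |n|² = 121, and n·X_0 − 67 = -242.
t = -242/121 = -2, so the foot is X_0 − t·n = (-25, 25, -25) − (-2)·(6, 6, 7) = (-13, 37, -11).

(-13, 37, -11)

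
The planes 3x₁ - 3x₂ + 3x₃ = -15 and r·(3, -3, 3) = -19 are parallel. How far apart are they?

4√3/9

Both planes have normal n = (3, -3, 3), |n| = 3√3. Any point on the first plane is at distance |(-19) − (-15)|/|n| = 4/(3√3) = 4√3/9 from the second.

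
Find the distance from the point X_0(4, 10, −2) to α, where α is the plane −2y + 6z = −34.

d = |(-2)·10 + 6·(-2) − (-34)| / √(0 + 4 + 36) = |2| / (2√10) = 1/√10.

√10/10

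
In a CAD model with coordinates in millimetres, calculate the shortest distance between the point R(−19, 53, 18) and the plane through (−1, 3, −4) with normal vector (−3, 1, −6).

The plane has equation n·(r − (−1, 3, −4)) = 0, i.e. n·r = 30.
d = |(-3)·(-19) + 1·53 + (-6)·18 − 30| / √(9 + 1 + 36) = |-28| / √46 = 14√46/23.

14√46/23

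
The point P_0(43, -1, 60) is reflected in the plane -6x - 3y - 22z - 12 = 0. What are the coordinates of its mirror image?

(7, -19, -72)

n = (-6, -3, -22), |n|² = 529, n·P_0 − 12 = -1587, so t = -1587/529 = -3.
Foot F = P_0 − (-3)·n = (25, -10, -6); the reflection is 2F − P_0 = (7, -19, -72).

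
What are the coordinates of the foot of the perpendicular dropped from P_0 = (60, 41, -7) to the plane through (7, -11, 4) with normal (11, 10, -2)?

The perpendicular from P_0 has direction n = (11, 10, -2): r = (60, 41, -7) + λ(11, 10, -2).
Substitute into the plane: n·(P_0 + λn) = -41 gives 1084 + 225λ = -41, so λ = -5.
Foot = (60, 41, -7) + (-5)·(11, 10, -2) = (5, -9, 3).

(5, -9, 3)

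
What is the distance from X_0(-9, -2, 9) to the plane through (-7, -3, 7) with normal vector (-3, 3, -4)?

The plane has equation n·(r − (-7, -3, 7)) = 0, i.e. n·r = -16.
d = |(-3)·(-9) + 3·(-2) + (-4)·9 − (-16)| / √(9 + 9 + 16) = |1| / √34 = √34/34.

√34/34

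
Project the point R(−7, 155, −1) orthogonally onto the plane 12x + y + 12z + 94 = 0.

n = (12, 1, 12), |n|² = 289, and n·R − (-94) = 153.
t = 153/289 = 9/17, so the foot is R − t·n = (−7, 155, −1) − (9/17)·(12, 1, 12) = (−227/17, 2626/17, −125/17).

(-227/17, 2626/17, -125/17)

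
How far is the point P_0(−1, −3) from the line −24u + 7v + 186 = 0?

189/25

d = |(-24)·(-1) + 7·(-3) − (-186)| / √(576 + 49) = |189|/25 = 189/25.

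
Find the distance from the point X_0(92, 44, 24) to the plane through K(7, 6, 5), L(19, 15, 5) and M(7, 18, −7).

27√41/41

KL = (12, 9, 0) and KM = (0, 12, −12), so a normal is n = KL × KM = (−108, 144, 144).
Then n·(92, 44, 24) − 828 = −972.
|n| = √(11664 + 20736 + 20736) = 36√41, so the distance is |-972|/(36√41) = 27/√41.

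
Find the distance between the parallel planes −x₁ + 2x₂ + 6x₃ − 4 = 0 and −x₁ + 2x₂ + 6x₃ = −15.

Both planes have normal n = (−1, 2, 6), |n| = √41. Any point on the first plane is at distance |(-15) − 4|/|n| = 19/√41 = 19√41/41 from the second.

19√41/41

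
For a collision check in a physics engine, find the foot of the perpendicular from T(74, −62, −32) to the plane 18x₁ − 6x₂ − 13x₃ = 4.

n = (18, −6, −13), |n|² = 529, and n·T − 4 = 2116.
t = 2116/529 = 4, so the foot is T − t·n = (74, −62, −32) − 4·(18, −6, −13) = (2, −38, 20).

(2, -38, 20)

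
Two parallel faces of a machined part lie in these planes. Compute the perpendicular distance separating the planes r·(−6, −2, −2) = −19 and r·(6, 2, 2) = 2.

17/(2√11)

Divide the second equation by -1 to match normals: −6x − 2y − 2z = -2.
Both planes have normal n = (−6, −2, −2), |n| = 2√11. Any point on the first plane is at distance |(-2) − (-19)|/|n| = 17/(2√11) from the second.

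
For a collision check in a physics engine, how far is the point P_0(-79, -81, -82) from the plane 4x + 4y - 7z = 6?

8

Normal vector n = (4, 4, -7), and n·(-79, -81, -82) - 6 = -72.
|n| = √(16 + 16 + 49) = 9, so the distance is |-72|/9 = 8.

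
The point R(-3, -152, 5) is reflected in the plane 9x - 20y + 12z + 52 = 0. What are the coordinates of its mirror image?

(-93, 48, -115)

With n = (9, -20, 12), the signed offset is (n·R − (-52))/|n|² = 3125/625 = 5.
R' = R − 2t·n = (-3, -152, 5) − 10·(9, -20, 12) = (-93, 48, -115).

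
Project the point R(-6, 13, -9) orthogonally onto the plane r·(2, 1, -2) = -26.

(-16, 8, 1)

n = (2, 1, -2), |n|² = 9, and n·R − (-26) = 45.
t = 45/9 = 5, so the foot is R − t·n = (-6, 13, -9) − 5·(2, 1, -2) = (-16, 8, 1).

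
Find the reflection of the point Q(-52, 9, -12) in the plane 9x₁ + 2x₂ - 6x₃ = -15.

(2, 21, -48)

With n = (9, 2, -6), the signed offset is (n·Q − (-15))/|n|² = -363/121 = -3.
Q' = Q − 2t·n = (-52, 9, -12) − (-6)·(9, 2, -6) = (2, 21, -48).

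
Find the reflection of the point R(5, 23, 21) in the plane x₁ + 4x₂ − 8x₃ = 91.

(9, 39, -11)

With n = (1, 4, −8), the signed offset is (n·R − 91)/|n|² = -162/81 = -2.
R' = R − 2t·n = (5, 23, 21) − (-4)·(1, 4, −8) = (9, 39, −11).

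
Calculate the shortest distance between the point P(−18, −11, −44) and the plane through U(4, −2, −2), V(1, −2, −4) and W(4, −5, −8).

4

UV = (−3, 0, −2) and UW = (0, −3, −6), so a normal is n = UV × UW = (−6, −18, 9).
d = |(-6)·(-18) + (-18)·(-11) + 9·(-44) − (-6)| / √(36 + 324 + 81) = |-84| / 21 = 4.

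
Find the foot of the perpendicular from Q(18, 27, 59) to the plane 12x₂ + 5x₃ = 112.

(18, -9, 44)

n = (0, 12, 5), |n|² = 169, and n·Q − 112 = 507.
t = 507/169 = 3, so the foot is Q − t·n = (18, 27, 59) − 3·(0, 12, 5) = (18, -9, 44).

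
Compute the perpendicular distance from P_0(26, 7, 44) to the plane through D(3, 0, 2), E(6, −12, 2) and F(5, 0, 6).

DE = (3, −12, 0) and DF = (2, 0, 4), so a normal is n = DE × DF = (−48, −12, 24).
Then n·(26, 7, 44) − (−96) = −180.
|n| = √(2304 + 144 + 576) = 12√21, so the distance is |-180|/(12√21) = 5√21/7.

5√21/7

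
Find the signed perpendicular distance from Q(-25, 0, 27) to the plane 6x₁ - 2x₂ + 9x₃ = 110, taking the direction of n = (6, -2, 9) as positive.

n·Q − 110 = -17.
|n| = 11, so the signed distance is -17/11.

-17/11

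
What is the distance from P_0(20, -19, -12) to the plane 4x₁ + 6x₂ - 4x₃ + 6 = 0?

d = |4·20 + 6·(-19) + (-4)·(-12) − (-6)| / √(16 + 36 + 16) = |20| / (2√17) = 10/√17.

10√17/17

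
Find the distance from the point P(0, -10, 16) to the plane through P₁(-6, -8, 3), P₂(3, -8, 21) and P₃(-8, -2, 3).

1

P₁P₂ = (9, 0, 18) and P₁P₃ = (-2, 6, 0), so a normal is n = P₁P₂ × P₁P₃ = (-108, -36, 54).
Then n·(0, -10, 16) - 1098 = 126.
|n| = √(11664 + 1296 + 2916) = 126, so the distance is |126|/126 = 1.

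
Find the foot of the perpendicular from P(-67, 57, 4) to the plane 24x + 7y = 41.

(-19, 71, 4)

The perpendicular from P has direction n = (24, 7, 0): r = (-67, 57, 4) + λ(24, 7, 0).
Substitute into the plane: n·(P + λn) = 41 gives -1209 + 625λ = 41, so λ = 2.
Foot = (-67, 57, 4) + 2·(24, 7, 0) = (-19, 71, 4).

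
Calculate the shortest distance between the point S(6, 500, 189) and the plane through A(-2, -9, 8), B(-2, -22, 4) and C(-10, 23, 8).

AB = (0, -13, -4) and AC = (-8, 32, 0), so a normal is n = AB × AC = (128, 32, -104).
Then n·(6, 500, 189) - (-1376) = -1512.
|n| = √(16384 + 1024 + 10816) = 168, so the distance is |-1512|/168 = 9.

9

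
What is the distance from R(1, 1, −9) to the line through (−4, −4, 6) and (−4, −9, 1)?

15

A direction vector is d = (0, −5, −5).
AP = (5, 5, −15), and AP × d = (−100, 25, −25).
|AP × d|² = 11250 and |d|² = 50, so the distance is √(11250/50) = √225 = 15.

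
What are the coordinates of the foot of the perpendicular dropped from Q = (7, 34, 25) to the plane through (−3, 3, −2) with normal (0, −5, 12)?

The perpendicular from Q has direction n = (0, −5, 12): r = (7, 34, 25) + t(0, −5, 12).
Substitute into the plane: n·(Q + tn) = -39 gives 130 + 169t = -39, so t = -1.
Foot = (7, 34, 25) + (-1)·(0, −5, 12) = (7, 39, 13).

(7, 39, 13)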